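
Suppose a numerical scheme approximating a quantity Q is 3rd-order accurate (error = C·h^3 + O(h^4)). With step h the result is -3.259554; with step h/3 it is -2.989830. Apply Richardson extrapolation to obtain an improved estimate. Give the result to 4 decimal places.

-2.9795

The leading error scales as h^3; refining by a factor of 3 reduces it by 3^3 = 27.
Extrapolated value = (27·A(h/3) − A(h)) / (27 − 1)
= (27·(-2.989830) − (-3.259554)) / 26
= -77.465856 / 26 = -2.979456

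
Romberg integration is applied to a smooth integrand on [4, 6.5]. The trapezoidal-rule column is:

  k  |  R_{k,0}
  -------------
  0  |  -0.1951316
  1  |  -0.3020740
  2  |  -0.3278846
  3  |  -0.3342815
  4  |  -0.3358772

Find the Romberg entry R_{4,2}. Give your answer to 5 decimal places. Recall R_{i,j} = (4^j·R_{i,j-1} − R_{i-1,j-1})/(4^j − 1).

Richardson extrapolation on the trapezoidal column (denominator 4−1=3):
R_{3,1} = (4·(-0.3342815) − (-0.3278846)) / 3 = -0.3364138
R_{4,1} = -0.3358772 + (-0.3358772 − (-0.3342815))/3 = -0.3364091
R_{4,2} = -0.3364091 + (-0.3364091 − (-0.3364138))/15 = -0.3364088

-0.33641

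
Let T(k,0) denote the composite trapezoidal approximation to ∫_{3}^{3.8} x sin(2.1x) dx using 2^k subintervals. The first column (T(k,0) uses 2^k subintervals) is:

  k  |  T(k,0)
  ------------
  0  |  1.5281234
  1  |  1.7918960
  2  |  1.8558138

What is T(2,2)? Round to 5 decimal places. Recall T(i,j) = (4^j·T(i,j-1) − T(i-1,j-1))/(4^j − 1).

T(1,1) = (4·1.7918960 − 1.5281234) / 3 = 1.8798202
T(2,1) = (4·1.8558138 − 1.7918960) / 3 = 1.8771197
T(2,2) = (16·1.8771197 − 1.8798202) / 15 = 1.8769397

1.87694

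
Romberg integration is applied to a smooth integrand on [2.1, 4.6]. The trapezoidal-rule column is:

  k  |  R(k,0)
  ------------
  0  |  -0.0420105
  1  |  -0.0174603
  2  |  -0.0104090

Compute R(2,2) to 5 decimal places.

R(1,1) = (4·(-0.0174603) − (-0.0420105)) / 3 = -0.0092769
R(2,1) = -0.0104090 + (-0.0104090 − (-0.0174603))/3 = -0.0080586
R(2,2) = -0.0080586 + (-0.0080586 − (-0.0092769))/15 = -0.0079774

-0.00798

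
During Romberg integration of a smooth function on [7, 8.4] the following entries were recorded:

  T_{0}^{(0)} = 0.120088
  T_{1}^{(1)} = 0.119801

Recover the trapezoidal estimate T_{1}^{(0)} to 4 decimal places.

From T_{1}^{(1)} = (4·T_{1}^{(0)} − T_{0}^{(0)})/3, solve for T_{1}^{(0)}:
4·T_{1}^{(0)} = 3·0.119801 + 0.120088 = 0.479491
T_{1}^{(0)} = 0.119873

0.1199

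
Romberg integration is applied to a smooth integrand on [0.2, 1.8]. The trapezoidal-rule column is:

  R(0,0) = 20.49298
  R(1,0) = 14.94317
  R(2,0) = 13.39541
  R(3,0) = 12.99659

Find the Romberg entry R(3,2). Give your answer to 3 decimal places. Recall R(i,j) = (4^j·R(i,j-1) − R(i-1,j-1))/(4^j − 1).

Richardson extrapolation on the trapezoidal column (denominator 4−1=3):
R(2,1) = 13.39541 + (13.39541 − 14.94317)/3 = 12.87949
R(3,1) = 12.99659 + (12.99659 − 13.39541)/3 = 12.86365
R(3,2) = 12.86365 + (12.86365 − 12.87949)/15 = 12.86259

12.863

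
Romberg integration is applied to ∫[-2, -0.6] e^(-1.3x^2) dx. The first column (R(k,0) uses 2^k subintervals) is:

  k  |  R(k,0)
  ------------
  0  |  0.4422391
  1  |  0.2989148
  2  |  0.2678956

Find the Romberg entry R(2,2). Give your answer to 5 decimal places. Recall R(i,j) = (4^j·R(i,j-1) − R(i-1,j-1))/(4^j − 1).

0.25798

Richardson extrapolation on the trapezoidal column (denominator 4−1=3):
R(1,1) = 0.2989148 + (0.2989148 − 0.4422391)/3 = 0.2511400
R(2,1) = 0.2678956 + (0.2678956 − 0.2989148)/3 = 0.2575559
R(2,2) = (16·0.2575559 − 0.2511400) / 15 = 0.2579836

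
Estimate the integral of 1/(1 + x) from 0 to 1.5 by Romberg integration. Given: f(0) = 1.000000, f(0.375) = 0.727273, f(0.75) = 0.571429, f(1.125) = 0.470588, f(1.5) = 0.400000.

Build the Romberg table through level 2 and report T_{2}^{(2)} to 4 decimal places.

T_{0}^{(0)} (trapezoid, 1 panel, h=1.5000): 1.050000
T_{1}^{(0)} (trapezoid, 2 panels, h=0.7500): 0.953572
T_{2}^{(0)} (trapezoid, 4 panels, h=0.3750): 0.925984
T_{1}^{(1)} = 0.953572 + (0.953572 − 1.050000)/3 = 0.921429
T_{2}^{(1)} = 0.925984 + (0.925984 − 0.953572)/3 = 0.916788
T_{2}^{(2)} = 0.916788 + (0.916788 − 0.921429)/15 = 0.916479

0.9165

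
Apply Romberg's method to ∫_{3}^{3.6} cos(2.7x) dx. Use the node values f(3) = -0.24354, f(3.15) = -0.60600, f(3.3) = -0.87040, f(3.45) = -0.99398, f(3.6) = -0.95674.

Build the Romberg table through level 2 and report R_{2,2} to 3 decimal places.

R_{0,0} (trapezoid, 1 panel, h=0.6000): -0.36008
R_{1,0} (trapezoid, 2 panels, h=0.3000): -0.44116
R_{2,0} (trapezoid, 4 panels, h=0.1500): -0.46058
R_{1,1} = -0.44116 + (-0.44116 − (-0.36008))/3 = -0.46819
R_{2,1} = -0.46058 + (-0.46058 − (-0.44116))/3 = -0.46705
R_{2,2} = -0.46705 + (-0.46705 − (-0.46819))/15 = -0.46697

-0.467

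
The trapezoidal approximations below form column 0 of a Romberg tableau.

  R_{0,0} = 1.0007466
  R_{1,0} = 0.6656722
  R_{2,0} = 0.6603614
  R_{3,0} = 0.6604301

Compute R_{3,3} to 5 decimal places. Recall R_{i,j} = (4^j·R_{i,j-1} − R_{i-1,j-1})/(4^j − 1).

0.66050

R_{1,1} = (4·0.6656722 − 1.0007466) / 3 = 0.5539807
R_{2,1} = (4·0.6603614 − 0.6656722) / 3 = 0.6585911
R_{3,1} = 0.6604301 + (0.6604301 − 0.6603614)/3 = 0.6604530
R_{2,2} = (16·0.6585911 − 0.5539807) / 15 = 0.6655651
R_{3,2} = 0.6604530 + (0.6604530 − 0.6585911)/15 = 0.6605771
R_{3,3} = 0.6605771 + (0.6605771 − 0.6655651)/63 = 0.6604979
(Column j=1 coincides with Simpson's rule on the same nodes.)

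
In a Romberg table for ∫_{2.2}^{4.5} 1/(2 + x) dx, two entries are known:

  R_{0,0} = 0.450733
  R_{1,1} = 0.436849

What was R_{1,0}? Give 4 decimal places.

0.4403

From R_{1,1} = (4·R_{1,0} − R_{0,0})/3, solve for R_{1,0}:
4·R_{1,0} = 3·0.436849 + 0.450733 = 1.761280
R_{1,0} = 0.440320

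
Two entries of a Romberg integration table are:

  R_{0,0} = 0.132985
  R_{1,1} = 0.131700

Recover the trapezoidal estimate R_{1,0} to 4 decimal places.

From R_{1,1} = (4·R_{1,0} − R_{0,0})/3, solve for R_{1,0}:
4·R_{1,0} = 3·0.131700 + 0.132985 = 0.528085
R_{1,0} = 0.132021

0.1320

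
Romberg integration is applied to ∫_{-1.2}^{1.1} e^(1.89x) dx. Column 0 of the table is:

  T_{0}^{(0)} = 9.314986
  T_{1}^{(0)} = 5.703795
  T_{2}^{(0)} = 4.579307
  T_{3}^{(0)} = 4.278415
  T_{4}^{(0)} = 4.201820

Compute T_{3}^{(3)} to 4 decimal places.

4.1762

Richardson extrapolation on the trapezoidal column (denominator 4−1=3):
T_{1}^{(1)} = 5.703795 + (5.703795 − 9.314986)/3 = 4.500065
T_{2}^{(1)} = (4·4.579307 − 5.703795) / 3 = 4.204478
T_{3}^{(1)} = (4·4.278415 − 4.579307) / 3 = 4.178118
T_{2}^{(2)} = (16·4.204478 − 4.500065) / 15 = 4.184772
T_{3}^{(2)} = 4.178118 + (4.178118 − 4.204478)/15 = 4.176361
T_{3}^{(3)} = 4.176361 + (4.176361 − 4.184772)/63 = 4.176227
(Column j=1 coincides with Simpson's rule on the same nodes.)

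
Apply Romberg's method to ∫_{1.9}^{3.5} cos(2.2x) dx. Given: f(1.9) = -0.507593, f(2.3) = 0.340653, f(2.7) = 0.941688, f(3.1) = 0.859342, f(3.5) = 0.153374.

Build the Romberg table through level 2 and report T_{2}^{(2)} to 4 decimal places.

0.8395

T_{0}^{(0)} (trapezoid, 1 panel, h=1.6000): -0.283375
T_{1}^{(0)} (trapezoid, 2 panels, h=0.8000): 0.611663
T_{2}^{(0)} (trapezoid, 4 panels, h=0.4000): 0.785829
T_{1}^{(1)} = 0.611663 + (0.611663 − (-0.283375))/3 = 0.910009
T_{2}^{(1)} = 0.785829 + (0.785829 − 0.611663)/3 = 0.843884
T_{2}^{(2)} = 0.843884 + (0.843884 − 0.910009)/15 = 0.839476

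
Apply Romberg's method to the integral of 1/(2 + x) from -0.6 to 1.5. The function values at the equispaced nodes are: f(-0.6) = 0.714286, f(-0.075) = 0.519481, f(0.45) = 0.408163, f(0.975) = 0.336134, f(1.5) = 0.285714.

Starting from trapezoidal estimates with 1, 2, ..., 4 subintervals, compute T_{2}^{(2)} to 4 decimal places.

0.9165

T_{0}^{(0)} (trapezoid, 1 panel, h=2.1000): 1.050000
T_{1}^{(0)} (trapezoid, 2 panels, h=1.0500): 0.953571
T_{2}^{(0)} (trapezoid, 4 panels, h=0.5250): 0.925983
T_{1}^{(1)} = 0.953571 + (0.953571 − 1.050000)/3 = 0.921428
T_{2}^{(1)} = 0.925983 + (0.925983 − 0.953571)/3 = 0.916787
T_{2}^{(2)} = 0.916787 + (0.916787 − 0.921428)/15 = 0.916478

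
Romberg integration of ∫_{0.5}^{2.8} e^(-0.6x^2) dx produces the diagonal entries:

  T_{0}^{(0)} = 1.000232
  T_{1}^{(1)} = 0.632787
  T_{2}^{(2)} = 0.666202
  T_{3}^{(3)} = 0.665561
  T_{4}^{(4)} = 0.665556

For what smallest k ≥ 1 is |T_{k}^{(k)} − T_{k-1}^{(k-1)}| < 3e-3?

|T_{1}^{(1)} − T_{0}^{(0)}| = 0.367445 ≥ 3e-3
|T_{2}^{(2)} − T_{1}^{(1)}| = 0.033415 ≥ 3e-3
|T_{3}^{(3)} − T_{2}^{(2)}| = 0.000641 < 3e-3

k = 3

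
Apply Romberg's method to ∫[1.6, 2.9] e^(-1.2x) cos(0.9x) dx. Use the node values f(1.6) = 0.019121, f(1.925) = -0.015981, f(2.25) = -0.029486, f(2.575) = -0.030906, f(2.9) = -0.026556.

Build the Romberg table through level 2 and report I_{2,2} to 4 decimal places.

-0.0275

I_{0,0} (trapezoid, 1 panel, h=1.3000): -0.004833
I_{1,0} (trapezoid, 2 panels, h=0.6500): -0.021582
I_{2,0} (trapezoid, 4 panels, h=0.3250): -0.026029
I_{1,1} = -0.021582 + (-0.021582 − (-0.004833))/3 = -0.027165
I_{2,1} = -0.026029 + (-0.026029 − (-0.021582))/3 = -0.027511
I_{2,2} = -0.027511 + (-0.027511 − (-0.027165))/15 = -0.027534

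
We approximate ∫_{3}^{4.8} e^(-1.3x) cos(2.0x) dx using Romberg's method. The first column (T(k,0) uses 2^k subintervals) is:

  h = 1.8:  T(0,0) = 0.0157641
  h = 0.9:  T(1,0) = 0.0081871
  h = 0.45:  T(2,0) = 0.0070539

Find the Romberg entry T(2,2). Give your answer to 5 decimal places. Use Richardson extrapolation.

0.00674

Richardson extrapolation on the trapezoidal column (denominator 4−1=3):
T(1,1) = 0.0081871 + (0.0081871 − 0.0157641)/3 = 0.0056614
T(2,1) = (4·0.0070539 − 0.0081871) / 3 = 0.0066762
T(2,2) = (16·0.0066762 − 0.0056614) / 15 = 0.0067439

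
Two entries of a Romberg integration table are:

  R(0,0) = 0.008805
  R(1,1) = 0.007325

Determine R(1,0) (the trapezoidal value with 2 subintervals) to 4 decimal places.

From R(1,1) = (4·R(1,0) − R(0,0))/3, solve for R(1,0):
4·R(1,0) = 3·0.007325 + 0.008805 = 0.030780
R(1,0) = 0.007695

0.0077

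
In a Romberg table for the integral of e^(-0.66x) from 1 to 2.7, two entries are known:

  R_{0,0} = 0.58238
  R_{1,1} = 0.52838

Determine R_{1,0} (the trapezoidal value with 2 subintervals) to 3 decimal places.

0.542

From R_{1,1} = (4·R_{1,0} − R_{0,0})/3, solve for R_{1,0}:
4·R_{1,0} = 3·0.52838 + 0.58238 = 2.16752
R_{1,0} = 0.54188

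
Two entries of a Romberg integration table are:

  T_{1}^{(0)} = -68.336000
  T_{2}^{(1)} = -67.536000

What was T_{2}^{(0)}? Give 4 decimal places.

-67.7360

From T_{2}^{(1)} = (4·T_{2}^{(0)} − T_{1}^{(0)})/3, solve for T_{2}^{(0)}:
4·T_{2}^{(0)} = 3·(-67.536000) + (-68.336000) = -270.944000
T_{2}^{(0)} = -67.736000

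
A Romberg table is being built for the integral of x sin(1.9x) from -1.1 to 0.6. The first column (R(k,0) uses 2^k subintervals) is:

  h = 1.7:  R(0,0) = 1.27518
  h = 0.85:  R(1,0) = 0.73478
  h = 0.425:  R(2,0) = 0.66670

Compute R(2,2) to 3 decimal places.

R(1,1) = (4·0.73478 − 1.27518) / 3 = 0.55465
R(2,1) = 0.66670 + (0.66670 − 0.73478)/3 = 0.64401
R(2,2) = (16·0.64401 − 0.55465) / 15 = 0.64997

0.650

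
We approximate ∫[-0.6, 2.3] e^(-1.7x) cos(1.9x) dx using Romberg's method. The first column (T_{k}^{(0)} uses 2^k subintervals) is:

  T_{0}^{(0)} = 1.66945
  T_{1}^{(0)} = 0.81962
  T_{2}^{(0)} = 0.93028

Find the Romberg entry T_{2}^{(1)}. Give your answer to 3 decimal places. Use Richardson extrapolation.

0.967

Richardson extrapolation on the trapezoidal column (denominator 4−1=3):
T_{2}^{(1)} = (4·0.93028 − 0.81962) / 3 = 0.96717
(Column j=1 coincides with Simpson's rule on the same nodes.)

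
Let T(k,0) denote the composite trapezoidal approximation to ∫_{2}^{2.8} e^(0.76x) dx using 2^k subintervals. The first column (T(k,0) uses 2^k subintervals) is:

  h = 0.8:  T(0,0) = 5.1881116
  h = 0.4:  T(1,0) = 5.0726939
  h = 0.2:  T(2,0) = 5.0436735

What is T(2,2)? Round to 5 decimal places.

5.03399

Richardson extrapolation on the trapezoidal column (denominator 4−1=3):
T(1,1) = 5.0726939 + (5.0726939 − 5.1881116)/3 = 5.0342213
T(2,1) = (4·5.0436735 − 5.0726939) / 3 = 5.0340000
T(2,2) = (16·5.0340000 − 5.0342213) / 15 = 5.0339852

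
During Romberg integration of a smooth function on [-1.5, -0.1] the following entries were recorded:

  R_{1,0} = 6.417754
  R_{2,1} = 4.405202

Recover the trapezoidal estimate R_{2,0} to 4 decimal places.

From R_{2,1} = (4·R_{2,0} − R_{1,0})/3, solve for R_{2,0}:
4·R_{2,0} = 3·4.405202 + 6.417754 = 19.633360
R_{2,0} = 4.908340

4.9083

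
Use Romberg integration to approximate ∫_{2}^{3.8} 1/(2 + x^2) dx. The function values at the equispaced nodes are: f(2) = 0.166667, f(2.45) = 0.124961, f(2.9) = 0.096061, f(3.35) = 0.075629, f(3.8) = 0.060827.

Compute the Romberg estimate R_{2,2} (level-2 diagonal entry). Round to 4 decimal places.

0.1833

R_{0,0} (trapezoid, 1 panel, h=1.8000): 0.204745
R_{1,0} (trapezoid, 2 panels, h=0.9000): 0.188827
R_{2,0} (trapezoid, 4 panels, h=0.4500): 0.184679
R_{1,1} = 0.188827 + (0.188827 − 0.204745)/3 = 0.183521
R_{2,1} = 0.184679 + (0.184679 − 0.188827)/3 = 0.183296
R_{2,2} = 0.183296 + (0.183296 − 0.183521)/15 = 0.183281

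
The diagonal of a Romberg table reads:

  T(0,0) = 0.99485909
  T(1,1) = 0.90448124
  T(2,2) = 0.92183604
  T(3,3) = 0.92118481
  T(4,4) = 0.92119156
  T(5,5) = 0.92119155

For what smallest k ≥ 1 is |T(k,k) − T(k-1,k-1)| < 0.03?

|T(1,1) − T(0,0)| = 0.09037785 ≥ 0.03
|T(2,2) − T(1,1)| = 0.01735480 < 0.03

k = 2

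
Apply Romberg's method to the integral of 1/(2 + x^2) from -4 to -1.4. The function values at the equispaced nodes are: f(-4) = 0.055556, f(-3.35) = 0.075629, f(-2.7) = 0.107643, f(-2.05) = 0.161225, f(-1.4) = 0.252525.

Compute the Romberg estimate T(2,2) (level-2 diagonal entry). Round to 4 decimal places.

T(0,0) (trapezoid, 1 panel, h=2.6000): 0.400505
T(1,0) (trapezoid, 2 panels, h=1.3000): 0.340189
T(2,0) (trapezoid, 4 panels, h=0.6500): 0.324049
T(1,1) = 0.340189 + (0.340189 − 0.400505)/3 = 0.320084
T(2,1) = 0.324049 + (0.324049 − 0.340189)/3 = 0.318669
T(2,2) = 0.318669 + (0.318669 − 0.320084)/15 = 0.318575

0.3186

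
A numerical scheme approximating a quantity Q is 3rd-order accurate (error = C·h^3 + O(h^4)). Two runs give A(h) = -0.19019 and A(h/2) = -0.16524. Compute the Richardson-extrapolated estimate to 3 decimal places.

The leading error scales as h^3; refining by a factor of 2 reduces it by 2^3 = 8.
Extrapolated value = (8·A(h/2) − A(h)) / (8 − 1)
= (8·(-0.16524) − (-0.19019)) / 7
= -1.13173 / 7 = -0.16168

-0.162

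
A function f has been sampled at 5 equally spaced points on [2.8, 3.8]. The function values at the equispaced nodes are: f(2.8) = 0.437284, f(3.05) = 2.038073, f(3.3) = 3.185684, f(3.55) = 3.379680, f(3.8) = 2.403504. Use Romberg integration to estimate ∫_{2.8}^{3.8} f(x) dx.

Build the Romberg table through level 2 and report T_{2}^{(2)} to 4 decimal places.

2.5720

T_{0}^{(0)} (trapezoid, 1 panel, h=1.0000): 1.420394
T_{1}^{(0)} (trapezoid, 2 panels, h=0.5000): 2.303039
T_{2}^{(0)} (trapezoid, 4 panels, h=0.2500): 2.505958
T_{1}^{(1)} = 2.303039 + (2.303039 − 1.420394)/3 = 2.597254
T_{2}^{(1)} = 2.505958 + (2.505958 − 2.303039)/3 = 2.573598
T_{2}^{(2)} = 2.573598 + (2.573598 − 2.597254)/15 = 2.572021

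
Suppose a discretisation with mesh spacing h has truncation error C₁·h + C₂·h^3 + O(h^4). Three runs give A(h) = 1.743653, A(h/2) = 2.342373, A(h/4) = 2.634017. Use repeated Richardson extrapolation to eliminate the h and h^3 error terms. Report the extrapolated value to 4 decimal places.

2.9235

First eliminate the h term (factor 2^1 = 2):
  B₁ = (2·2.342373 − 1.743653)/1 = 2.941093
  B₂ = (2·2.634017 − 2.342373)/1 = 2.925661
Then eliminate the h^3 term (factor 2^3 = 8):
  (8·2.925661 − 2.941093)/7 = 2.923456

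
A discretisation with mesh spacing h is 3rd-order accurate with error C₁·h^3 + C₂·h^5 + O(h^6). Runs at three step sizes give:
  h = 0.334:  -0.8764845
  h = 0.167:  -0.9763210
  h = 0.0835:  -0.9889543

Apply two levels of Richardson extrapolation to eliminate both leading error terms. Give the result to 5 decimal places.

First eliminate the h^3 term (factor 2^3 = 8):
  B₁ = (8·(-0.9763210) − (-0.8764845))/7 = -0.9905834
  B₂ = (8·(-0.9889543) − (-0.9763210))/7 = -0.9907591
Then eliminate the h^5 term (factor 2^5 = 32):
  (32·(-0.9907591) − (-0.9905834))/31 = -0.9907648

-0.99076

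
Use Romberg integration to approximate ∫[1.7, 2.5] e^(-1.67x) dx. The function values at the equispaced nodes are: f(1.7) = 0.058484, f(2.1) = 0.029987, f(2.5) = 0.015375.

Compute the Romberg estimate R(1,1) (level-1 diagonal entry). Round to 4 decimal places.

R(0,0) (trapezoid, 1 panel, h=0.8000): 0.029544
R(1,0) (trapezoid, 2 panels, h=0.4000): 0.026767
R(1,1) = 0.026767 + (0.026767 − 0.029544)/3 = 0.025841

0.0258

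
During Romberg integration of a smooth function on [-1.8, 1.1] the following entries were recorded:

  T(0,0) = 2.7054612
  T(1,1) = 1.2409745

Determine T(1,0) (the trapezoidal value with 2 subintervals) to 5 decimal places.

1.60710

From T(1,1) = (4·T(1,0) − T(0,0))/3, solve for T(1,0):
4·T(1,0) = 3·1.2409745 + 2.7054612 = 6.4283847
T(1,0) = 1.6070962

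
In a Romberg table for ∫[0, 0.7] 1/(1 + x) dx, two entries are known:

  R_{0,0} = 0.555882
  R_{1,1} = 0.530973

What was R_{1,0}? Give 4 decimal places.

From R_{1,1} = (4·R_{1,0} − R_{0,0})/3, solve for R_{1,0}:
4·R_{1,0} = 3·0.530973 + 0.555882 = 2.148801
R_{1,0} = 0.537200

0.5372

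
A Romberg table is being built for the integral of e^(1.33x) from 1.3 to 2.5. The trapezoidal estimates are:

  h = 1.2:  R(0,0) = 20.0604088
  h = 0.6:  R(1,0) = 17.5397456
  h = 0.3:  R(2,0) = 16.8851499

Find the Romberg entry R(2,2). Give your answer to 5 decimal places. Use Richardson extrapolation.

16.66478

R(1,1) = (4·17.5397456 − 20.0604088) / 3 = 16.6995245
R(2,1) = (4·16.8851499 − 17.5397456) / 3 = 16.6669513
R(2,2) = 16.6669513 + (16.6669513 − 16.6995245)/15 = 16.6647798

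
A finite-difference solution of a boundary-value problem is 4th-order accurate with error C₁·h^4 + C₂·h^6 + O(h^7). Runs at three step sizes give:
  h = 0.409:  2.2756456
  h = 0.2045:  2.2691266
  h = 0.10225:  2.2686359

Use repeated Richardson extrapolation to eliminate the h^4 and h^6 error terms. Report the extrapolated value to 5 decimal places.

First eliminate the h^4 term (factor 2^4 = 16):
  B₁ = (16·2.2691266 − 2.2756456)/15 = 2.2686920
  B₂ = (16·2.2686359 − 2.2691266)/15 = 2.2686032
Then eliminate the h^6 term (factor 2^6 = 64):
  (64·2.2686032 − 2.2686920)/63 = 2.2686018

2.26860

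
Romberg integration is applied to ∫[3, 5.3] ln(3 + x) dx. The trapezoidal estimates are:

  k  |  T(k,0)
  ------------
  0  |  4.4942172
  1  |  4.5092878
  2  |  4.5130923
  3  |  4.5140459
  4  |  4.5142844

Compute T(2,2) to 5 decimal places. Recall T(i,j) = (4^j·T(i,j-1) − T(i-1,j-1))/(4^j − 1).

4.51436

Richardson extrapolation on the trapezoidal column (denominator 4−1=3):
T(1,1) = 4.5092878 + (4.5092878 − 4.4942172)/3 = 4.5143113
T(2,1) = 4.5130923 + (4.5130923 − 4.5092878)/3 = 4.5143605
T(2,2) = 4.5143605 + (4.5143605 − 4.5143113)/15 = 4.5143638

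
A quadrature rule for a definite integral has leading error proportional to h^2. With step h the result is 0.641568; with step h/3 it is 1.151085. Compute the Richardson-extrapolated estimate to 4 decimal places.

The leading error scales as h^2; refining by a factor of 3 reduces it by 3^2 = 9.
Extrapolated value = (9·A(h/3) − A(h)) / (9 − 1)
= (9·1.151085 − 0.641568) / 8
= 9.718197 / 8 = 1.214775

1.2148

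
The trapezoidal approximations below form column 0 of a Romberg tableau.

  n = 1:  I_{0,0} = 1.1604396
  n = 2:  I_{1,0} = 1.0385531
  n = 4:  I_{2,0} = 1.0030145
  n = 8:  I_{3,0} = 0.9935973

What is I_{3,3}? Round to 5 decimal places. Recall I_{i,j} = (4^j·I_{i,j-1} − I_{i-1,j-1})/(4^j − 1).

I_{1,1} = (4·1.0385531 − 1.1604396) / 3 = 0.9979243
I_{2,1} = (4·1.0030145 − 1.0385531) / 3 = 0.9911683
I_{3,1} = 0.9935973 + (0.9935973 − 1.0030145)/3 = 0.9904582
I_{2,2} = (16·0.9911683 − 0.9979243) / 15 = 0.9907179
I_{3,2} = 0.9904582 + (0.9904582 − 0.9911683)/15 = 0.9904109
I_{3,3} = (64·0.9904109 − 0.9907179) / 63 = 0.9904060
(Column j=1 coincides with Simpson's rule on the same nodes.)

0.99041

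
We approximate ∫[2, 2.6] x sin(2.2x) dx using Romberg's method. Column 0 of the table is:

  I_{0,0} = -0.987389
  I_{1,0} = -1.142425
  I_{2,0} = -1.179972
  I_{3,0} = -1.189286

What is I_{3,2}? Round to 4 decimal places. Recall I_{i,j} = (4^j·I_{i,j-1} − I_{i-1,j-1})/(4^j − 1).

Richardson extrapolation on the trapezoidal column (denominator 4−1=3):
I_{2,1} = -1.179972 + (-1.179972 − (-1.142425))/3 = -1.192488
I_{3,1} = (4·(-1.189286) − (-1.179972)) / 3 = -1.192391
I_{3,2} = -1.192391 + (-1.192391 − (-1.192488))/15 = -1.192385

-1.1924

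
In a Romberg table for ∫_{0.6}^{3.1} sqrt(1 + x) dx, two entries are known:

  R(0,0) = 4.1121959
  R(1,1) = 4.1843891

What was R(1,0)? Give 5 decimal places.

From R(1,1) = (4·R(1,0) − R(0,0))/3, solve for R(1,0):
4·R(1,0) = 3·4.1843891 + 4.1121959 = 16.6653632
R(1,0) = 4.1663408

4.16634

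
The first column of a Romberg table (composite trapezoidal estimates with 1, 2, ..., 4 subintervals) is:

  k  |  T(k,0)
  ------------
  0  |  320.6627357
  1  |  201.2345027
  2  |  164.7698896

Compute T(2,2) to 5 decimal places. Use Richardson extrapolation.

Richardson extrapolation on the trapezoidal column (denominator 4−1=3):
T(1,1) = 201.2345027 + (201.2345027 − 320.6627357)/3 = 161.4250917
T(2,1) = 164.7698896 + (164.7698896 − 201.2345027)/3 = 152.6150186
T(2,2) = 152.6150186 + (152.6150186 − 161.4250917)/15 = 152.0276804

152.02768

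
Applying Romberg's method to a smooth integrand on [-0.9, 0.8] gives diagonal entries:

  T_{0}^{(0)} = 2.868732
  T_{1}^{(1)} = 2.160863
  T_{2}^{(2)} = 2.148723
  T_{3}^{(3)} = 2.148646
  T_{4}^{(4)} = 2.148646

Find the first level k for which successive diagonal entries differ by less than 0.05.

|T_{1}^{(1)} − T_{0}^{(0)}| = 0.707869 ≥ 0.05
|T_{2}^{(2)} − T_{1}^{(1)}| = 0.012140 < 0.05

k = 2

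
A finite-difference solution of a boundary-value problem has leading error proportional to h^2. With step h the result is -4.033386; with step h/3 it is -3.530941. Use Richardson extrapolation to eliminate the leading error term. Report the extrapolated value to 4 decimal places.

The leading error scales as h^2; refining by a factor of 3 reduces it by 3^2 = 9.
Extrapolated value = (9·A(h/3) − A(h)) / (9 − 1)
= (9·(-3.530941) − (-4.033386)) / 8
= -27.745083 / 8 = -3.468135

-3.4681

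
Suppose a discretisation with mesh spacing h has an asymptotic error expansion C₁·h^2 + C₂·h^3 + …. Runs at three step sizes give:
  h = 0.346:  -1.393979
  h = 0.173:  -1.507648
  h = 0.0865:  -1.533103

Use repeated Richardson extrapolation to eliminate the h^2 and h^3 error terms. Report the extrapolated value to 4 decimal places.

First eliminate the h^2 term (factor 2^2 = 4):
  B₁ = (4·(-1.507648) − (-1.393979))/3 = -1.545538
  B₂ = (4·(-1.533103) − (-1.507648))/3 = -1.541588
Then eliminate the h^3 term (factor 2^3 = 8):
  (8·(-1.541588) − (-1.545538))/7 = -1.541024

-1.5410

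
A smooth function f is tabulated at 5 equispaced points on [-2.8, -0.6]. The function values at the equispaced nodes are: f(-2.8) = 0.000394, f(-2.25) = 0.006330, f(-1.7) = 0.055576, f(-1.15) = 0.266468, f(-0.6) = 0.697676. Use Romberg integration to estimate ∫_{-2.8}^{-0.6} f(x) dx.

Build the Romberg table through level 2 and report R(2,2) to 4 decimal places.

0.3491

R(0,0) (trapezoid, 1 panel, h=2.2000): 0.767877
R(1,0) (trapezoid, 2 panels, h=1.1000): 0.445072
R(2,0) (trapezoid, 4 panels, h=0.5500): 0.372575
R(1,1) = 0.445072 + (0.445072 − 0.767877)/3 = 0.337470
R(2,1) = 0.372575 + (0.372575 − 0.445072)/3 = 0.348409
R(2,2) = 0.348409 + (0.348409 − 0.337470)/15 = 0.349138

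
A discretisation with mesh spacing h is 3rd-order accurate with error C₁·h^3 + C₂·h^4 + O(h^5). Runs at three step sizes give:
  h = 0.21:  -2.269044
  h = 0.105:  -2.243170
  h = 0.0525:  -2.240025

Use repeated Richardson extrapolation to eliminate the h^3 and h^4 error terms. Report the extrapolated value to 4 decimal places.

First eliminate the h^3 term (factor 2^3 = 8):
  B₁ = (8·(-2.243170) − (-2.269044))/7 = -2.239474
  B₂ = (8·(-2.240025) − (-2.243170))/7 = -2.239576
Then eliminate the h^4 term (factor 2^4 = 16):
  (16·(-2.239576) − (-2.239474))/15 = -2.239583

-2.2396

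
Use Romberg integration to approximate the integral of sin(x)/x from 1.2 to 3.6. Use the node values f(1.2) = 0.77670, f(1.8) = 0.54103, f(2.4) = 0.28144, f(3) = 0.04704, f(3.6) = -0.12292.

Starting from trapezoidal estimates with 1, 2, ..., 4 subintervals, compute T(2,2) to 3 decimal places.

0.714

T(0,0) (trapezoid, 1 panel, h=2.4000): 0.78454
T(1,0) (trapezoid, 2 panels, h=1.2000): 0.73000
T(2,0) (trapezoid, 4 panels, h=0.6000): 0.71784
T(1,1) = 0.73000 + (0.73000 − 0.78454)/3 = 0.71182
T(2,1) = 0.71784 + (0.71784 − 0.73000)/3 = 0.71379
T(2,2) = 0.71379 + (0.71379 − 0.71182)/15 = 0.71392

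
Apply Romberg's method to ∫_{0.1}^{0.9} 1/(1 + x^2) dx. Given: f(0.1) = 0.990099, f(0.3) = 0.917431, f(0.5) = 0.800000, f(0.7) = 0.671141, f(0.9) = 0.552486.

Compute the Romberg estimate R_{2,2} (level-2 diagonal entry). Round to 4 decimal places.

0.6332

R_{0,0} (trapezoid, 1 panel, h=0.8000): 0.617034
R_{1,0} (trapezoid, 2 panels, h=0.4000): 0.628517
R_{2,0} (trapezoid, 4 panels, h=0.2000): 0.631973
R_{1,1} = 0.628517 + (0.628517 − 0.617034)/3 = 0.632345
R_{2,1} = 0.631973 + (0.631973 − 0.628517)/3 = 0.633125
R_{2,2} = 0.633125 + (0.633125 − 0.632345)/15 = 0.633177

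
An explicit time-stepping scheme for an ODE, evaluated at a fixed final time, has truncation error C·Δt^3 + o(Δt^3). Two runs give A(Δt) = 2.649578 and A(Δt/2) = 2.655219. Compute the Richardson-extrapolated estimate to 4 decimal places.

The leading error scales as Δt^3; refining by a factor of 2 reduces it by 2^3 = 8.
Extrapolated value = (8·A(Δt/2) − A(Δt)) / (8 − 1)
= (8·2.655219 − 2.649578) / 7
= 18.592174 / 7 = 2.656025

2.6560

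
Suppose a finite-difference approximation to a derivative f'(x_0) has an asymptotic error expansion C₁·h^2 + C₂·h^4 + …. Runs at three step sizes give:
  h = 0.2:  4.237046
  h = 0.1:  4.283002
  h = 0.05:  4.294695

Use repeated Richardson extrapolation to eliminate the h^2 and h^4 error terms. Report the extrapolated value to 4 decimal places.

First eliminate the h^2 term (factor 2^2 = 4):
  B₁ = (4·4.283002 − 4.237046)/3 = 4.298321
  B₂ = (4·4.294695 − 4.283002)/3 = 4.298593
Then eliminate the h^4 term (factor 2^4 = 16):
  (16·4.298593 − 4.298321)/15 = 4.298611

4.2986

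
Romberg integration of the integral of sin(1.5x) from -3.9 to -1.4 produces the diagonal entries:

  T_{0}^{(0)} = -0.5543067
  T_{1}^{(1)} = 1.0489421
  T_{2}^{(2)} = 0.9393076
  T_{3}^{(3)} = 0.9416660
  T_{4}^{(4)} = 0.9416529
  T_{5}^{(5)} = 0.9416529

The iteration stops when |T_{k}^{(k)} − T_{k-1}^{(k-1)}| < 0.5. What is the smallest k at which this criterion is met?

k = 2

|T_{1}^{(1)} − T_{0}^{(0)}| = 1.6032488 ≥ 0.5
|T_{2}^{(2)} − T_{1}^{(1)}| = 0.1096345 < 0.5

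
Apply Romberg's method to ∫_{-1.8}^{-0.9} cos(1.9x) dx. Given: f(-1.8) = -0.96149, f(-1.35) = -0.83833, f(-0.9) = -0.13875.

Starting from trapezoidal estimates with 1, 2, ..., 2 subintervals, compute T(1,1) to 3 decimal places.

T(0,0) (trapezoid, 1 panel, h=0.9000): -0.49511
T(1,0) (trapezoid, 2 panels, h=0.4500): -0.62480
T(1,1) = -0.62480 + (-0.62480 − (-0.49511))/3 = -0.66803

-0.668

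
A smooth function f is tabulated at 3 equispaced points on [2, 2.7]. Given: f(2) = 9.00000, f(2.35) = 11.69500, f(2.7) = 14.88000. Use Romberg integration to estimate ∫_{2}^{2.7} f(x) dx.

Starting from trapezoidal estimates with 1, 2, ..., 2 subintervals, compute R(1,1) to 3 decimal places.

R(0,0) (trapezoid, 1 panel, h=0.7000): 8.35800
R(1,0) (trapezoid, 2 panels, h=0.3500): 8.27225
R(1,1) = 8.27225 + (8.27225 − 8.35800)/3 = 8.24367

8.244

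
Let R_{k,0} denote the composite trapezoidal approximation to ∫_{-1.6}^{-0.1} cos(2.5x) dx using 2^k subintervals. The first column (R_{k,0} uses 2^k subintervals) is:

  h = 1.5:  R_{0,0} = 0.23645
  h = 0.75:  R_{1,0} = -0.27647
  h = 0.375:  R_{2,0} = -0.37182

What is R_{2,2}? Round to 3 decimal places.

R_{1,1} = (4·(-0.27647) − 0.23645) / 3 = -0.44744
R_{2,1} = (4·(-0.37182) − (-0.27647)) / 3 = -0.40360
R_{2,2} = -0.40360 + (-0.40360 − (-0.44744))/15 = -0.40068

-0.401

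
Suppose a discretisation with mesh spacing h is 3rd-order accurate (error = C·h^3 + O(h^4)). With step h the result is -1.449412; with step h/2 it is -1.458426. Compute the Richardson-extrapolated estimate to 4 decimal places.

-1.4597

Extrapolated value = (8·A(h/2) − A(h)) / (8 − 1)
= (8·(-1.458426) − (-1.449412)) / 7
= -10.217996 / 7 = -1.459714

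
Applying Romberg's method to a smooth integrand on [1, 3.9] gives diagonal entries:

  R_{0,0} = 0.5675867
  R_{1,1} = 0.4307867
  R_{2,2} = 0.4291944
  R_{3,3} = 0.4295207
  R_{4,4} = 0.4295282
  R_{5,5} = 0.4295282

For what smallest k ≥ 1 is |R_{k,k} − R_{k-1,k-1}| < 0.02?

|R_{1,1} − R_{0,0}| = 0.1368000 ≥ 0.02
|R_{2,2} − R_{1,1}| = 0.0015923 < 0.02

k = 2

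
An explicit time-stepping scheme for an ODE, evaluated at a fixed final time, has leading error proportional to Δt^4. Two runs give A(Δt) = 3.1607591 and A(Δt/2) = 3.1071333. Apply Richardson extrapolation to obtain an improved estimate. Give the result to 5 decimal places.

The leading error scales as Δt^4; refining by a factor of 2 reduces it by 2^4 = 16.
Extrapolated value = (16·A(Δt/2) − A(Δt)) / (16 − 1)
= (16·3.1071333 − 3.1607591) / 15
= 46.5533737 / 15 = 3.1035582

3.10356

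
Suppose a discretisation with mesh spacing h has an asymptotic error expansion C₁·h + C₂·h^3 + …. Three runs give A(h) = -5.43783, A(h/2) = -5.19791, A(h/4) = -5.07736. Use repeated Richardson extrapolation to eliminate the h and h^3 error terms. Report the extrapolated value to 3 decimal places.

First eliminate the h term (factor 2^1 = 2):
  B₁ = (2·(-5.19791) − (-5.43783))/1 = -4.95799
  B₂ = (2·(-5.07736) − (-5.19791))/1 = -4.95681
Then eliminate the h^3 term (factor 2^3 = 8):
  (8·(-4.95681) − (-4.95799))/7 = -4.95664

-4.957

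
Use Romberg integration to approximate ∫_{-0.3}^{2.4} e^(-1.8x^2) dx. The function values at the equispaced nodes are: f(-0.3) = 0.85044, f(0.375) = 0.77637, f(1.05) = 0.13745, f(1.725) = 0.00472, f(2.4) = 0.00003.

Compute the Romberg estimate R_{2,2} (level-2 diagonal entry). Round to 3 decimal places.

R_{0,0} (trapezoid, 1 panel, h=2.7000): 1.14813
R_{1,0} (trapezoid, 2 panels, h=1.3500): 0.75962
R_{2,0} (trapezoid, 4 panels, h=0.6750): 0.90705
R_{1,1} = 0.75962 + (0.75962 − 1.14813)/3 = 0.63012
R_{2,1} = 0.90705 + (0.90705 − 0.75962)/3 = 0.95619
R_{2,2} = 0.95619 + (0.95619 − 0.63012)/15 = 0.97793

0.978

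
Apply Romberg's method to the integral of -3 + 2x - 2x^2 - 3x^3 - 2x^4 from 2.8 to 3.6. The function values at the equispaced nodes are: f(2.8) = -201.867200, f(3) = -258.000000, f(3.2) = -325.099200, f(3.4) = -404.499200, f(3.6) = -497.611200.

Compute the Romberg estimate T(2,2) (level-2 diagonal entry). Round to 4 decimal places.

T(0,0) (trapezoid, 1 panel, h=0.8000): -279.791360
T(1,0) (trapezoid, 2 panels, h=0.4000): -269.935360
T(2,0) (trapezoid, 4 panels, h=0.2000): -267.467520
T(1,1) = -269.935360 + (-269.935360 − (-279.791360))/3 = -266.650027
T(2,1) = -267.467520 + (-267.467520 − (-269.935360))/3 = -266.644907
T(2,2) = -266.644907 + (-266.644907 − (-266.650027))/15 = -266.644566

-266.6446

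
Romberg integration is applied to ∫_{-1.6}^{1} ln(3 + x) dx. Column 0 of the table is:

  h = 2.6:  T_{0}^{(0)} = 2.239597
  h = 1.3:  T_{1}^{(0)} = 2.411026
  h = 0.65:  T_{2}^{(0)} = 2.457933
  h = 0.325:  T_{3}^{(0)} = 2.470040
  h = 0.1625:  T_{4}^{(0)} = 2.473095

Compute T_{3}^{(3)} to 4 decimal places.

Richardson extrapolation on the trapezoidal column (denominator 4−1=3):
T_{1}^{(1)} = (4·2.411026 − 2.239597) / 3 = 2.468169
T_{2}^{(1)} = 2.457933 + (2.457933 − 2.411026)/3 = 2.473569
T_{3}^{(1)} = 2.470040 + (2.470040 − 2.457933)/3 = 2.474076
T_{2}^{(2)} = (16·2.473569 − 2.468169) / 15 = 2.473929
T_{3}^{(2)} = (16·2.474076 − 2.473569) / 15 = 2.474110
T_{3}^{(3)} = (64·2.474110 − 2.473929) / 63 = 2.474113
(Column j=1 coincides with Simpson's rule on the same nodes.)

2.4741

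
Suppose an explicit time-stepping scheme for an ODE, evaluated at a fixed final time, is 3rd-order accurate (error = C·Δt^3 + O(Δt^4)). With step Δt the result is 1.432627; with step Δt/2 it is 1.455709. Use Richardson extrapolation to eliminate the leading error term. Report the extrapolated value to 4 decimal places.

Extrapolated value = (8·A(Δt/2) − A(Δt)) / (8 − 1)
= (8·1.455709 − 1.432627) / 7
= 10.213045 / 7 = 1.459006

1.4590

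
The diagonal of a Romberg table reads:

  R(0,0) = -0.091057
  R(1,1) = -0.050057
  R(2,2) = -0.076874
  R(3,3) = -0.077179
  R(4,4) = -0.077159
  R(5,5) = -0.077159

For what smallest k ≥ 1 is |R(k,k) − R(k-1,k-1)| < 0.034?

|R(1,1) − R(0,0)| = 0.041000 ≥ 0.034
|R(2,2) − R(1,1)| = 0.026817 < 0.034

k = 2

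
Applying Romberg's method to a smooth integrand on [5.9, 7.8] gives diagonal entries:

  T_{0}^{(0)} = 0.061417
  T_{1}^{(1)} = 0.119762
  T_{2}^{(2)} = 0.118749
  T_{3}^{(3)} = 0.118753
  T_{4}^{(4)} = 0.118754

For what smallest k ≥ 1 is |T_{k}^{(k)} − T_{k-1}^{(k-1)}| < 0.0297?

k = 2

|T_{1}^{(1)} − T_{0}^{(0)}| = 0.058345 ≥ 0.0297
|T_{2}^{(2)} − T_{1}^{(1)}| = 0.001013 < 0.0297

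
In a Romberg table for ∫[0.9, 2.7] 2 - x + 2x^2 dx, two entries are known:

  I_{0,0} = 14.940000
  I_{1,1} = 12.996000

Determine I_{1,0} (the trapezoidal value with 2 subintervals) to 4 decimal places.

13.4820

From I_{1,1} = (4·I_{1,0} − I_{0,0})/3, solve for I_{1,0}:
4·I_{1,0} = 3·12.996000 + 14.940000 = 53.928000
I_{1,0} = 13.482000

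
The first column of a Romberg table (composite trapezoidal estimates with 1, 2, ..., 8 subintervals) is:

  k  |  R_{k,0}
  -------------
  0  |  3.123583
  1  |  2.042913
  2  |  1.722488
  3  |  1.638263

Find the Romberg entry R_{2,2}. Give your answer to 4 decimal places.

R_{1,1} = 2.042913 + (2.042913 − 3.123583)/3 = 1.682690
R_{2,1} = 1.722488 + (1.722488 − 2.042913)/3 = 1.615680
R_{2,2} = (16·1.615680 − 1.682690) / 15 = 1.611213

1.6112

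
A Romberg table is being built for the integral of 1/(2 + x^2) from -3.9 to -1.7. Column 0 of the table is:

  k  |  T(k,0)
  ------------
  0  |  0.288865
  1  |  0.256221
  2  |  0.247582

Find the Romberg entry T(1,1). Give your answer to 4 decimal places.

0.2453

Richardson extrapolation on the trapezoidal column (denominator 4−1=3):
T(1,1) = (4·0.256221 − 0.288865) / 3 = 0.245340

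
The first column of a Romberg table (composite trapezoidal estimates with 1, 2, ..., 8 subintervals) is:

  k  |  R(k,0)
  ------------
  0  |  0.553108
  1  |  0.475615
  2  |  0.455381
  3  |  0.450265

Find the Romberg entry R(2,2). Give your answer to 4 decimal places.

0.4486

R(1,1) = 0.475615 + (0.475615 − 0.553108)/3 = 0.449784
R(2,1) = (4·0.455381 − 0.475615) / 3 = 0.448636
R(2,2) = 0.448636 + (0.448636 − 0.449784)/15 = 0.448559
(Column j=1 coincides with Simpson's rule on the same nodes.)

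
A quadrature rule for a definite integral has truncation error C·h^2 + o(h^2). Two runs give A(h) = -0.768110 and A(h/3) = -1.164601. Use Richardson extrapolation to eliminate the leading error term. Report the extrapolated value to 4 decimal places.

-1.2142

The leading error scales as h^2; refining by a factor of 3 reduces it by 3^2 = 9.
Extrapolated value = (9·A(h/3) − A(h)) / (9 − 1)
= (9·(-1.164601) − (-0.768110)) / 8
= -9.713299 / 8 = -1.214162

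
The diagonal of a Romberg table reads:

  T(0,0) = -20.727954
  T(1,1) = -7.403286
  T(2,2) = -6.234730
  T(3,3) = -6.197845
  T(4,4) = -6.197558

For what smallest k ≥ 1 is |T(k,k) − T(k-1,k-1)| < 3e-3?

k = 4

|T(1,1) − T(0,0)| = 13.324668 ≥ 3e-3
|T(2,2) − T(1,1)| = 1.168556 ≥ 3e-3
|T(3,3) − T(2,2)| = 0.036885 ≥ 3e-3
|T(4,4) − T(3,3)| = 0.000287 < 3e-3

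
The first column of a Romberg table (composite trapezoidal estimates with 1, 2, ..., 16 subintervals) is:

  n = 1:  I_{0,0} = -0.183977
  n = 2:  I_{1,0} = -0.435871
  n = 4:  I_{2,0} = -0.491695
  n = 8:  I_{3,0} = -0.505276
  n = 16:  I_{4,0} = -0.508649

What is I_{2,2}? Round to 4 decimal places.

-0.5097

I_{1,1} = (4·(-0.435871) − (-0.183977)) / 3 = -0.519836
I_{2,1} = -0.491695 + (-0.491695 − (-0.435871))/3 = -0.510303
I_{2,2} = -0.510303 + (-0.510303 − (-0.519836))/15 = -0.509667
(Column j=1 coincides with Simpson's rule on the same nodes.)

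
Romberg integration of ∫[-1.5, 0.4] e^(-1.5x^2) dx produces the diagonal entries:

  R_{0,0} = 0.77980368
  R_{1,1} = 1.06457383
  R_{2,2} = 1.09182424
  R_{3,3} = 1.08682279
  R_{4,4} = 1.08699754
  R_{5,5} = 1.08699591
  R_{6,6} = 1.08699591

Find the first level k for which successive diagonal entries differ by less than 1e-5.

k = 5

|R_{1,1} − R_{0,0}| = 0.28477015 ≥ 1e-5
|R_{2,2} − R_{1,1}| = 0.02725041 ≥ 1e-5
|R_{3,3} − R_{2,2}| = 0.00500145 ≥ 1e-5
|R_{4,4} − R_{3,3}| = 0.00017475 ≥ 1e-5
|R_{5,5} − R_{4,4}| = 0.00000163 < 1e-5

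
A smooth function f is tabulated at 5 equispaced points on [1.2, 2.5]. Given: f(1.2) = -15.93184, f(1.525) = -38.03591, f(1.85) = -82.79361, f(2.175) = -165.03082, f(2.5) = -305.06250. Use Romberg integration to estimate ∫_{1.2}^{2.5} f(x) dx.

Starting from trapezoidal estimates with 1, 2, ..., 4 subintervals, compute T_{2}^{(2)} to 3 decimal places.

T_{0}^{(0)} (trapezoid, 1 panel, h=1.3000): -208.64632
T_{1}^{(0)} (trapezoid, 2 panels, h=0.6500): -158.13901
T_{2}^{(0)} (trapezoid, 4 panels, h=0.3250): -145.06619
T_{1}^{(1)} = -158.13901 + (-158.13901 − (-208.64632))/3 = -141.30324
T_{2}^{(1)} = -145.06619 + (-145.06619 − (-158.13901))/3 = -140.70858
T_{2}^{(2)} = -140.70858 + (-140.70858 − (-141.30324))/15 = -140.66894

-140.669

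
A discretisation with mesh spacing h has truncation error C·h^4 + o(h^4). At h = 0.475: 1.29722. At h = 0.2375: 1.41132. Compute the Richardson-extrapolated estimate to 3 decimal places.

1.419

The leading error scales as h^4; refining by a factor of 2 reduces it by 2^4 = 16.
Extrapolated value = (16·A(h/2) − A(h)) / (16 − 1)
= (16·1.41132 − 1.29722) / 15
= 21.28390 / 15 = 1.41893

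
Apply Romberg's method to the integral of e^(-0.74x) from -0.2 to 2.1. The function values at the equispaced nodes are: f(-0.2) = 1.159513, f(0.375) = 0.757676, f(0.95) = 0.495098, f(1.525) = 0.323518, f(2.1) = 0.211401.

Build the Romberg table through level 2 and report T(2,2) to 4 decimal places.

T(0,0) (trapezoid, 1 panel, h=2.3000): 1.576551
T(1,0) (trapezoid, 2 panels, h=1.1500): 1.357638
T(2,0) (trapezoid, 4 panels, h=0.5750): 1.300506
T(1,1) = 1.357638 + (1.357638 − 1.576551)/3 = 1.284667
T(2,1) = 1.300506 + (1.300506 − 1.357638)/3 = 1.281462
T(2,2) = 1.281462 + (1.281462 − 1.284667)/15 = 1.281248

1.2812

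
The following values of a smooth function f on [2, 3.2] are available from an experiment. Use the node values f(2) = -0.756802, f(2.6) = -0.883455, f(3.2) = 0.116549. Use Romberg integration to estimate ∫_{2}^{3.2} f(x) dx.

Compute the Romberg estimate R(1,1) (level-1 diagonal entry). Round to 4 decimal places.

R(0,0) (trapezoid, 1 panel, h=1.2000): -0.384152
R(1,0) (trapezoid, 2 panels, h=0.6000): -0.722149
R(1,1) = -0.722149 + (-0.722149 − (-0.384152))/3 = -0.834815

-0.8348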